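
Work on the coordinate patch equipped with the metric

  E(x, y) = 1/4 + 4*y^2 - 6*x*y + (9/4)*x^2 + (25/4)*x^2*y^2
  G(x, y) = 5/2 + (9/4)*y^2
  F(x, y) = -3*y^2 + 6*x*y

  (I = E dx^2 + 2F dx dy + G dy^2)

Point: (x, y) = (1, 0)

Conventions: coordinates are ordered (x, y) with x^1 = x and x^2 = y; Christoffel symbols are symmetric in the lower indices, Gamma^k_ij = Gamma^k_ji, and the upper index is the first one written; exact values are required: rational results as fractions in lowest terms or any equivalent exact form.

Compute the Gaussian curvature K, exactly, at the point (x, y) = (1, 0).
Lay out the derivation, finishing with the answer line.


E = 5/2, F = 0, G = 5/2, EG - F^2 = 25/4 at the point
E_x = 9/2, E_y = -6, F_x = 0, F_y = 6, G_x = 0, G_y = 0
E_yy = 41/2, F_xy = 6, G_xx = 0
K follows from Brioschi's formula, (det M1 - det M2)/(EG - F^2)^2.
M1 = [[-E_yy/2 + F_xy - G_xx/2, E_x/2, F_x - E_y/2], [F_y - G_x/2, E, F], [G_y/2, F, G]] = [[-17/4, 9/4, 3], [6, 5/2, 0], [0, 0, 5/2]]; det M1 = -965/16
M2 = [[0, E_y/2, G_x/2], [E_y/2, E, F], [G_x/2, F, G]] = [[0, -3, 0], [-3, 5/2, 0], [0, 0, 5/2]]; det M2 = -45/2
det M1 - det M2 = -605/16; K = -605/16 / (25/4)^2 = -121/125

Answer: K = -121/125


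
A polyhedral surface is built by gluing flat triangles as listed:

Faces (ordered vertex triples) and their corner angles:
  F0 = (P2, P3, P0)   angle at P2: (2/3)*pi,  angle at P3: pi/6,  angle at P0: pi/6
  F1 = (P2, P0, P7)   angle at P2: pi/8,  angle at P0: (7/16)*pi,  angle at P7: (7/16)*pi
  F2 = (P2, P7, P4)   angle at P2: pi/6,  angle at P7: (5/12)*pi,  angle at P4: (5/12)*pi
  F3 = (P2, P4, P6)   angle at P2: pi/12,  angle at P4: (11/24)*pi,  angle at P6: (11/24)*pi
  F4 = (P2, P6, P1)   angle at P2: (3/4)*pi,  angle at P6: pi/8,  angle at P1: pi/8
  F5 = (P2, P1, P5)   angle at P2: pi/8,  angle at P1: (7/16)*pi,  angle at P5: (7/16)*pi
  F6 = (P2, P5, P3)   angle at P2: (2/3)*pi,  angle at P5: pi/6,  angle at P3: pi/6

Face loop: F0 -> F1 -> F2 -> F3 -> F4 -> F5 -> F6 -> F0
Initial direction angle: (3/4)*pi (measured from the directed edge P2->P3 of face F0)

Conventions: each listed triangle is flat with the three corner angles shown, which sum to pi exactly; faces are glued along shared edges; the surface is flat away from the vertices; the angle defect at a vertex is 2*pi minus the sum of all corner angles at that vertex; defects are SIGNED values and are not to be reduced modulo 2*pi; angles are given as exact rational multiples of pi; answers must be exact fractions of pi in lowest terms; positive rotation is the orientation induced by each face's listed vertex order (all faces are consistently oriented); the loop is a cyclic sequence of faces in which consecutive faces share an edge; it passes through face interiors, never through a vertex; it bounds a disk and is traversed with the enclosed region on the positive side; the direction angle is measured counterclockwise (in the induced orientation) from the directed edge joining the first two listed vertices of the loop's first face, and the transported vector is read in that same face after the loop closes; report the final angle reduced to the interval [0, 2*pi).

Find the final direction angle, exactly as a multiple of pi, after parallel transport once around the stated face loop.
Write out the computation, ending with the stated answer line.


enclosed vertex P2: corner angles sum to (31/12)*pi, defect = 2*pi - (31/12)*pi = (-7/12)*pi
transport around the loop rotates by the sum of enclosed defects; add to the initial angle mod 2*pi
final angle = (3/4)*pi - (7/12)*pi = pi/6 (mod 2*pi)

Answer: final direction angle = pi/6


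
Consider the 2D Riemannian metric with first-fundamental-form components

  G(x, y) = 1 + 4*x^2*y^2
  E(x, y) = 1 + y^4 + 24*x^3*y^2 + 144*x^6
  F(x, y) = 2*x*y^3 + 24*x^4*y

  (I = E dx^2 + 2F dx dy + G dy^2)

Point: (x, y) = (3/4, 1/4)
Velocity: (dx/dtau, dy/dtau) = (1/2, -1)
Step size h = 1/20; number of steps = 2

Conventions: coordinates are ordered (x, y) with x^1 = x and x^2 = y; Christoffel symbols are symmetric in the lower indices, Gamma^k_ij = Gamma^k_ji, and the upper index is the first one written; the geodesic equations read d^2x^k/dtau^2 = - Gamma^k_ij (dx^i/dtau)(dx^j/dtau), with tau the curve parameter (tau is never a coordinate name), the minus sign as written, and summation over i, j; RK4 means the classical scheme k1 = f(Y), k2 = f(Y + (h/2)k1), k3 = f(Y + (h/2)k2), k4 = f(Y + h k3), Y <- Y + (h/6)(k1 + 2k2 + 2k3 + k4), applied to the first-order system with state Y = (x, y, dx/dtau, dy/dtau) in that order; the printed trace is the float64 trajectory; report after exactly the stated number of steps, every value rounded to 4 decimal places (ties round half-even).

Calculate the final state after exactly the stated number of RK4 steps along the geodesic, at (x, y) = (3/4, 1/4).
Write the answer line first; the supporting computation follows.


Answer: x = 0.7949, y = 0.1497, dx/dtau = 0.4039, dy/dtau = -1.0054

f(Y) = (dx/dtau, dy/dtau, -Gamma^x_ij Y'^i Y'^j, -Gamma^y_ij Y'^i Y'^j) with the Gammas evaluated at the stage position; h = 0.050000; intermediate values shown to 6 dp
step 0: x = 0.7500, y = 0.2500, dx/dtau = 0.5000, dy/dtau = -1.0000
step 1:
  k1: at (x, y) = (0.750000, 0.250000), (dx/dtau, dy/dtau) = (0.500000, -1.000000); Gamma_xxx = 3.786773, Gamma_xxy = 0.093501, Gamma_xyy = 0.280502, Gamma_yxx = 0.277081, Gamma_yxy = 0.006842, Gamma_yyy = 0.020525; k1 = (0.500000, -1.000000, -1.133694, -0.082953)
  k2: at (x, y) = (0.762500, 0.225000), (dx/dtau, dy/dtau) = (0.471658, -1.002074); Gamma_xxx = 3.751938, Gamma_xxy = 0.080665, Gamma_xyy = 0.273365, Gamma_yxx = 0.239714, Gamma_yxy = 0.005154, Gamma_yyy = 0.017466; k2 = (0.471658, -1.002074, -1.032909, -0.065993)
  k3: at (x, y) = (0.761791, 0.224948), (dx/dtau, dy/dtau) = (0.474177, -1.001650); Gamma_xxx = 3.754602, Gamma_xxy = 0.080854, Gamma_xyy = 0.273814, Gamma_yxx = 0.240270, Gamma_yxy = 0.005174, Gamma_yyy = 0.017522; k3 = (0.474177, -1.001650, -1.042113, -0.066689)
  k4: at (x, y) = (0.773709, 0.199918), (dx/dtau, dy/dtau) = (0.447894, -1.003334); Gamma_xxx = 3.719683, Gamma_xxy = 0.069013, Gamma_xyy = 0.267089, Gamma_yxx = 0.205560, Gamma_yxy = 0.003814, Gamma_yyy = 0.014760; k4 = (0.447894, -1.003334, -0.953049, -0.052668)
  Y <- Y + (h/6)(k1 + 2k2 + 2k3 + k4): x = 0.7737, y = 0.1999, dx/dtau = 0.4480, dy/dtau = -1.0033
step 2:
  k1: at (x, y) = (0.773663, 0.199910), (dx/dtau, dy/dtau) = (0.448027, -1.003342); Gamma_xxx = 3.719858, Gamma_xxy = 0.069022, Gamma_xyy = 0.267117, Gamma_yxx = 0.205586, Gamma_yxy = 0.003815, Gamma_yyy = 0.014763; k1 = (0.448027, -1.003342, -0.953531, -0.052699)
  k2: at (x, y) = (0.784864, 0.174827), (dx/dtau, dy/dtau) = (0.424188, -1.004659); Gamma_xxx = 3.685777, Gamma_xxy = 0.058113, Gamma_xyy = 0.260893, Gamma_yxx = 0.173426, Gamma_yxy = 0.002734, Gamma_yyy = 0.012276; k2 = (0.424188, -1.004659, -0.877001, -0.041265)
  k3: at (x, y) = (0.784268, 0.174794), (dx/dtau, dy/dtau) = (0.426102, -1.004373); Gamma_xxx = 3.688042, Gamma_xxy = 0.058226, Gamma_xyy = 0.261252, Gamma_yxx = 0.173762, Gamma_yxy = 0.002743, Gamma_yyy = 0.012309; k3 = (0.426102, -1.004373, -0.883315, -0.041617)
  k4: at (x, y) = (0.794968, 0.149691), (dx/dtau, dy/dtau) = (0.403861, -1.005422); Gamma_xxx = 3.654311, Gamma_xxy = 0.048087, Gamma_xyy = 0.255378, Gamma_yxx = 0.143728, Gamma_yxy = 0.001891, Gamma_yyy = 0.010044; k4 = (0.403861, -1.005422, -0.815135, -0.032060)
  Y <- Y + (h/6)(k1 + 2k2 + 2k3 + k4): x = 0.7949, y = 0.1497, dx/dtau = 0.4039, dy/dtau = -1.0054


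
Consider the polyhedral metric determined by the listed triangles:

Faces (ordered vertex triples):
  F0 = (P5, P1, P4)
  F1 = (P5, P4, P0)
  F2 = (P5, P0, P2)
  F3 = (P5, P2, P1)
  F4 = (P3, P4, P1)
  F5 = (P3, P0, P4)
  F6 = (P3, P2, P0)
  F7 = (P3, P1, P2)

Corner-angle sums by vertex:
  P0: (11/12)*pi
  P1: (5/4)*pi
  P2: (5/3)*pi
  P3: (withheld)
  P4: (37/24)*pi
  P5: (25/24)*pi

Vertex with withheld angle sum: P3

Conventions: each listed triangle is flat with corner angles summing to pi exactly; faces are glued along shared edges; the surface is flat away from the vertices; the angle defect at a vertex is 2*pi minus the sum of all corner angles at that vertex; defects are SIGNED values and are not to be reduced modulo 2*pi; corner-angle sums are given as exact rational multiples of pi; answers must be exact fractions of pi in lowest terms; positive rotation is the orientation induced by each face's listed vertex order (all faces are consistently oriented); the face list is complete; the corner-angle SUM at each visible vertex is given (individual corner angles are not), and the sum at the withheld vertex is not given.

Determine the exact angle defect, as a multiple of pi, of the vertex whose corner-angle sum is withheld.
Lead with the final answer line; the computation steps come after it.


Answer: defect(P3) = (5/12)*pi

V = 6, E = 12, F = 8; chi = V - E + F = 2
Gauss-Bonnet: total defect = 2*pi*chi = 4*pi; visible defects sum to (43/12)*pi


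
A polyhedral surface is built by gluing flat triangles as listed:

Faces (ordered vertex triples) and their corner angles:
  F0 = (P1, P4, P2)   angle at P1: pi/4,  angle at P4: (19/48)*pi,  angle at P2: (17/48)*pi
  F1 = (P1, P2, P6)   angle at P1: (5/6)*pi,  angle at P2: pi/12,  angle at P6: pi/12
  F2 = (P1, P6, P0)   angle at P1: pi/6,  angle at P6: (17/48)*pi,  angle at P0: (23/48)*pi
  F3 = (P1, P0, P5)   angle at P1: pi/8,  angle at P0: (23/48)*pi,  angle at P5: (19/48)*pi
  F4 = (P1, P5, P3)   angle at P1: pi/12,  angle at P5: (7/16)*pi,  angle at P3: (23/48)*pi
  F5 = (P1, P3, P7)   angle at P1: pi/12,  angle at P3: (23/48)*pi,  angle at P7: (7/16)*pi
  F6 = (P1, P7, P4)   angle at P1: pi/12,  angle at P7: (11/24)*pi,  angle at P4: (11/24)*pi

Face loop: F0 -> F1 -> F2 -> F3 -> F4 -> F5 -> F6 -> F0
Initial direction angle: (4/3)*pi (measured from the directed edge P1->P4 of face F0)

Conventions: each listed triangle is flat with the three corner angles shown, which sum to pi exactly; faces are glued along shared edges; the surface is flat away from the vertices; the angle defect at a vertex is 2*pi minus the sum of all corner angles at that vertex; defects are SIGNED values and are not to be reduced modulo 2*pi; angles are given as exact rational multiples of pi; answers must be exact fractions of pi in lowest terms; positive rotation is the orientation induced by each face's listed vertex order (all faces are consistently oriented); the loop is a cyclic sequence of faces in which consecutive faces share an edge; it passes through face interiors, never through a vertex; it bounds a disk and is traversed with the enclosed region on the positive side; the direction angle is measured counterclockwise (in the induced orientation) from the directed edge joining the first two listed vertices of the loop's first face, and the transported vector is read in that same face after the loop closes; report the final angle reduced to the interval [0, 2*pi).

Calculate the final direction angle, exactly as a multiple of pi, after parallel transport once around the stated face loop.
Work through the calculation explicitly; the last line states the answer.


enclosed vertex P1: corner angles sum to (13/8)*pi, defect = 2*pi - (13/8)*pi = (3/8)*pi
transport around the loop rotates by the sum of enclosed defects; add to the initial angle mod 2*pi
final angle = (4/3)*pi + (3/8)*pi = (41/24)*pi (mod 2*pi)

Answer: final direction angle = (41/24)*pi


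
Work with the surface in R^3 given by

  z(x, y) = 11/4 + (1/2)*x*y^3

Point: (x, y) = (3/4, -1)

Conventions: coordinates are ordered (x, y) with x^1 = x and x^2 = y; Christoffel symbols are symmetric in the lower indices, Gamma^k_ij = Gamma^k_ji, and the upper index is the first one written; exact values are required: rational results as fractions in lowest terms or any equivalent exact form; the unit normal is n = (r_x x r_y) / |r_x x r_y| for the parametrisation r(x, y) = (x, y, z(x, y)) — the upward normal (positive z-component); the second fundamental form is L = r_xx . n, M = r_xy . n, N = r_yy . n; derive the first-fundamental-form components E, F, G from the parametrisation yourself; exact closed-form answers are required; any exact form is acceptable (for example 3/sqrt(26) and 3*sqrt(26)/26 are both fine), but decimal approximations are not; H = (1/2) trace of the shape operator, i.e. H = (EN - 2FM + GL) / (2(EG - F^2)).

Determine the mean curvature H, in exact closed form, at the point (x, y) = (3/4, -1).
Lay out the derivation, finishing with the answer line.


z_x = -1/2, z_y = 9/8, z_xx = 0, z_xy = 3/2, z_yy = -9/4
E = 5/4, F = -9/16, G = 145/64; answer radicand W^2 = 161/64
unnormalised second-form numerators: l = 0, m = 3/2, n = -9/4; L = l/sqrt(161/64), and similarly M = m/sqrt(W^2), N = n/sqrt(W^2)
H = (E*n - 2*F*m + G*l) / (2*(EG - F^2)*sqrt(W^2)); E*n - 2*F*m + G*l = -9/8, EG - F^2 = 161/64, so H = (-36/161)/sqrt(161/64)

Answer: H = -288*sqrt(161)/25921


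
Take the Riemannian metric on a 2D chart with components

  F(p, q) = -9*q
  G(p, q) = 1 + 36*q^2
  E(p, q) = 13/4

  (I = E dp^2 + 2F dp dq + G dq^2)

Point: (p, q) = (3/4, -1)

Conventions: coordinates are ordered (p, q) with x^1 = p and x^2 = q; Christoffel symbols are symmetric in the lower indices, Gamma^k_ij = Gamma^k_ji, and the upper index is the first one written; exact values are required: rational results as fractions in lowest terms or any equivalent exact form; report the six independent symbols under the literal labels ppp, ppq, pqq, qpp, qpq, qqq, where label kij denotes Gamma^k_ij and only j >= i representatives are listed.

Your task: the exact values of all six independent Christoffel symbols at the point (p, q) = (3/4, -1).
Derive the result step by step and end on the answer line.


E = 13/4, F = 9, G = 37 at the point
E_p = 0, E_q = 0, F_p = 0, F_q = -9, G_p = 0, G_q = -72
EG - F^2 = 157/4;  g^inv = (4/157) * [[37, -9], [-9, 13/4]]
first-kind symbols [ij,l] = (1/2)(d_i g_jl + d_j g_il - d_l g_ij): [pp,p] = E_p/2 = 0, [pp,q] = F_p - E_q/2 = 0, [pq,p] = E_q/2 = 0, [pq,q] = G_p/2 = 0, [qq,p] = F_q - G_p/2 = -9, [qq,q] = G_q/2 = -36
Gamma^p_ij = (G*[ij,p] - F*[ij,q])/(EG - F^2), Gamma^q_ij = (E*[ij,q] - F*[ij,p])/(EG - F^2)

Answer: Gamma_ppp = 0, Gamma_ppq = 0, Gamma_pqq = -36/157, Gamma_qpp = 0, Gamma_qpq = 0, Gamma_qqq = -144/157


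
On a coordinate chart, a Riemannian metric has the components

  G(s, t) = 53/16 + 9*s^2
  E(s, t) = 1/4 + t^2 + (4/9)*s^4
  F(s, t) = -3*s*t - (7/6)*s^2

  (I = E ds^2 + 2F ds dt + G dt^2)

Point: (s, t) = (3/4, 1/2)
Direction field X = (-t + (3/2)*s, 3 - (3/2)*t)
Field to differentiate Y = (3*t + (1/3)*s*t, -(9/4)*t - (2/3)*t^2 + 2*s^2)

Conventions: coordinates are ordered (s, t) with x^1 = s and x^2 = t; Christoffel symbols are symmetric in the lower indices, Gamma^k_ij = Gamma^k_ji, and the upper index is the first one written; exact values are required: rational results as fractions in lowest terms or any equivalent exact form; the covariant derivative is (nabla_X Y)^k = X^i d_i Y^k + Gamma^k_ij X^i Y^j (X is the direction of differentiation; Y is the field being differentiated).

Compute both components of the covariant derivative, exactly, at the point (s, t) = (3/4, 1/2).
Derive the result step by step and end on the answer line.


E = 41/64, F = -57/32, G = 67/8 at the point
E_s = 3/4, E_t = 1, F_s = -13/4, F_t = -9/4, G_s = 27/2, G_t = 0
EG - F^2 = 2245/1024;  g^inv = (1024/2245) * [[67/8, 57/32], [57/32, 41/64]]
first-kind symbols [ij,l] = (1/2)(d_i g_jl + d_j g_il - d_l g_ij): [ss,s] = E_s/2 = 3/8, [ss,t] = F_s - E_t/2 = -15/4, [st,s] = E_t/2 = 1/2, [st,t] = G_s/2 = 27/4, [tt,s] = F_t - G_s/2 = -9, [tt,t] = G_t/2 = 0
Gamma^s_ij = (G*[ij,s] - F*[ij,t])/(EG - F^2), Gamma^t_ij = (E*[ij,t] - F*[ij,s])/(EG - F^2)
Gamma_sss = -3624/2245, Gamma_sst = 3320/449, Gamma_stt = -77184/2245, Gamma_tss = -1776/2245, Gamma_tst = 1068/449, Gamma_ttt = -16416/2245
X = (5/8, 9/4), Y = (13/8, -1/6) at the point

Answer: (nabla_X Y)^s = 807027/17960, (nabla_X Y)^t = 204751/35920


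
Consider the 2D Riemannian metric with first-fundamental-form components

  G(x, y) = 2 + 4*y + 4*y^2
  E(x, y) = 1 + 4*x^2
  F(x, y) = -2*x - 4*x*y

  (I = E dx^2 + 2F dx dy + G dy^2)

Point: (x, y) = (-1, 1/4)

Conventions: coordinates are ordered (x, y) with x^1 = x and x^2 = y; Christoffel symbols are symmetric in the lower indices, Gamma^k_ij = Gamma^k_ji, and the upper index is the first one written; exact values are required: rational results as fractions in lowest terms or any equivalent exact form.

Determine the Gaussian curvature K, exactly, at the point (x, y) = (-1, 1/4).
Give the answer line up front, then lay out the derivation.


Answer: K = -64/841

E = 5, F = 3, G = 13/4, EG - F^2 = 29/4 at the point
E_x = -8, E_y = 0, F_x = -3, F_y = 4, G_x = 0, G_y = 6
E_yy = 0, F_xy = -4, G_xx = 0
Using the Brioschi determinant formula for K from the metric derivatives:
M1 = [[-E_yy/2 + F_xy - G_xx/2, E_x/2, F_x - E_y/2], [F_y - G_x/2, E, F], [G_y/2, F, G]] = [[-4, -4, -3], [4, 5, 3], [3, 3, 13/4]]; det M1 = -4
M2 = [[0, E_y/2, G_x/2], [E_y/2, E, F], [G_x/2, F, G]] = [[0, 0, 0], [0, 5, 3], [0, 3, 13/4]]; det M2 = 0
det M1 - det M2 = -4; K = -4 / (29/4)^2 = -64/841


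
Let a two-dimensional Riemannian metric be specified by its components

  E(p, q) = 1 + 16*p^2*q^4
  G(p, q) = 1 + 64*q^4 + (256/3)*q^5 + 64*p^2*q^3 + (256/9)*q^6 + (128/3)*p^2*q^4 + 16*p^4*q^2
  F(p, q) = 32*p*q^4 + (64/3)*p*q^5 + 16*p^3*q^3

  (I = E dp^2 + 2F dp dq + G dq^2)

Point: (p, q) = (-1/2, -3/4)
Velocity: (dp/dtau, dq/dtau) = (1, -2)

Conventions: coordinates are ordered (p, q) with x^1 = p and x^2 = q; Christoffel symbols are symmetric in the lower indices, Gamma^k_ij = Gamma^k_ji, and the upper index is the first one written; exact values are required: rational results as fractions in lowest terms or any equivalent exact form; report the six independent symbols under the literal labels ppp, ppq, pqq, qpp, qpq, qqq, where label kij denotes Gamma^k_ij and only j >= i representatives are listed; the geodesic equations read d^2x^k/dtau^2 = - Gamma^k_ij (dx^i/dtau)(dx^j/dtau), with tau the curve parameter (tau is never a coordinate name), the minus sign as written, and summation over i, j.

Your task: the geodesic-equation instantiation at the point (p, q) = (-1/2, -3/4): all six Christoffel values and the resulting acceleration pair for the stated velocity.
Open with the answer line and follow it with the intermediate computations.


Answer: Gamma_ppp = -162/289, Gamma_ppq = -216/289, Gamma_pqq = 144/289, Gamma_qpp = 216/289, Gamma_qpq = 288/289, Gamma_qqq = -192/289; accelerations (d^2p/dtau^2, d^2q/dtau^2) = (-1278/289, 1704/289)

E = 145/64, F = -27/16, G = 13/4 at the point
E_p = -81/16, E_q = -27/4, F_p = 0, F_q = 27/4, G_p = 9, G_q = -6
EG - F^2 = 289/64;  g^inv = (64/289) * [[13/4, 27/16], [27/16, 145/64]]
first-kind symbols [ij,l] = (1/2)(d_i g_jl + d_j g_il - d_l g_ij): [pp,p] = E_p/2 = -81/32, [pp,q] = F_p - E_q/2 = 27/8, [pq,p] = E_q/2 = -27/8, [pq,q] = G_p/2 = 9/2, [qq,p] = F_q - G_p/2 = 9/4, [qq,q] = G_q/2 = -3
Gamma^p_ij = (G*[ij,p] - F*[ij,q])/(EG - F^2), Gamma^q_ij = (E*[ij,q] - F*[ij,p])/(EG - F^2)
Gamma_ppp = -162/289, Gamma_ppq = -216/289, Gamma_pqq = 144/289, Gamma_qpp = 216/289, Gamma_qpq = 288/289, Gamma_qqq = -192/289
d^2p/dtau^2 = -(Gamma_ppp*(1)^2 + 2*Gamma_ppq*(1)*(-2) + Gamma_pqq*(-2)^2) = -1278/289
d^2q/dtau^2 = -(Gamma_qpp*(1)^2 + 2*Gamma_qpq*(1)*(-2) + Gamma_qqq*(-2)^2) = 1704/289


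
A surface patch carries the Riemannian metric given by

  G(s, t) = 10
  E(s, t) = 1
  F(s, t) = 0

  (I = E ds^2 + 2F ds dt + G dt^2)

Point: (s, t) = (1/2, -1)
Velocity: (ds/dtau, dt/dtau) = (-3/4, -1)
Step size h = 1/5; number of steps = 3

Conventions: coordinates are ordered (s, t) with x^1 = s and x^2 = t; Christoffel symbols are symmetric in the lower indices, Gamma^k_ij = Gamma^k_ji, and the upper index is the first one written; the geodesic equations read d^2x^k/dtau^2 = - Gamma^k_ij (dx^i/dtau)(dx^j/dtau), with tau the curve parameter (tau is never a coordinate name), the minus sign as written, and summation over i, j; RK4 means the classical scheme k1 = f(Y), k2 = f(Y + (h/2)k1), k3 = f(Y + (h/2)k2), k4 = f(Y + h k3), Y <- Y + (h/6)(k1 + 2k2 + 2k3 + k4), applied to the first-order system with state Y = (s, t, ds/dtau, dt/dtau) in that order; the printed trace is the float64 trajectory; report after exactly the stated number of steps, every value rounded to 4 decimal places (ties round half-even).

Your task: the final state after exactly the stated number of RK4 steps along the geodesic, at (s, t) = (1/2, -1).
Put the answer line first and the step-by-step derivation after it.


Answer: s = 0.0500, t = -1.6000, ds/dtau = -0.7500, dt/dtau = -1.0000

f(Y) = (ds/dtau, dt/dtau, -Gamma^s_ij Y'^i Y'^j, -Gamma^t_ij Y'^i Y'^j) with the Gammas evaluated at the stage position; h = 0.200000; intermediate values shown to 6 dp
step 0: s = 0.5000, t = -1.0000, ds/dtau = -0.7500, dt/dtau = -1.0000
step 1:
  k1: at (s, t) = (0.500000, -1.000000), (ds/dtau, dt/dtau) = (-0.750000, -1.000000); Gamma_sss = 0.000000, Gamma_sst = 0.000000, Gamma_stt = 0.000000, Gamma_tss = 0.000000, Gamma_tst = 0.000000, Gamma_ttt = 0.000000; k1 = (-0.750000, -1.000000, 0.000000, 0.000000)
  k2: at (s, t) = (0.425000, -1.100000), (ds/dtau, dt/dtau) = (-0.750000, -1.000000); Gamma_sss = 0.000000, Gamma_sst = 0.000000, Gamma_stt = 0.000000, Gamma_tss = 0.000000, Gamma_tst = 0.000000, Gamma_ttt = 0.000000; k2 = (-0.750000, -1.000000, 0.000000, 0.000000)
  k3: at (s, t) = (0.425000, -1.100000), (ds/dtau, dt/dtau) = (-0.750000, -1.000000); Gamma_sss = 0.000000, Gamma_sst = 0.000000, Gamma_stt = 0.000000, Gamma_tss = 0.000000, Gamma_tst = 0.000000, Gamma_ttt = 0.000000; k3 = (-0.750000, -1.000000, 0.000000, 0.000000)
  k4: at (s, t) = (0.350000, -1.200000), (ds/dtau, dt/dtau) = (-0.750000, -1.000000); Gamma_sss = 0.000000, Gamma_sst = 0.000000, Gamma_stt = 0.000000, Gamma_tss = 0.000000, Gamma_tst = 0.000000, Gamma_ttt = 0.000000; k4 = (-0.750000, -1.000000, 0.000000, 0.000000)
  Y <- Y + (h/6)(k1 + 2k2 + 2k3 + k4): s = 0.3500, t = -1.2000, ds/dtau = -0.7500, dt/dtau = -1.0000
step 2:
  k1: at (s, t) = (0.350000, -1.200000), (ds/dtau, dt/dtau) = (-0.750000, -1.000000); Gamma_sss = 0.000000, Gamma_sst = 0.000000, Gamma_stt = 0.000000, Gamma_tss = 0.000000, Gamma_tst = 0.000000, Gamma_ttt = 0.000000; k1 = (-0.750000, -1.000000, 0.000000, 0.000000)
  k2: at (s, t) = (0.275000, -1.300000), (ds/dtau, dt/dtau) = (-0.750000, -1.000000); Gamma_sss = 0.000000, Gamma_sst = 0.000000, Gamma_stt = 0.000000, Gamma_tss = 0.000000, Gamma_tst = 0.000000, Gamma_ttt = 0.000000; k2 = (-0.750000, -1.000000, 0.000000, 0.000000)
  k3: at (s, t) = (0.275000, -1.300000), (ds/dtau, dt/dtau) = (-0.750000, -1.000000); Gamma_sss = 0.000000, Gamma_sst = 0.000000, Gamma_stt = 0.000000, Gamma_tss = 0.000000, Gamma_tst = 0.000000, Gamma_ttt = 0.000000; k3 = (-0.750000, -1.000000, 0.000000, 0.000000)
  k4: at (s, t) = (0.200000, -1.400000), (ds/dtau, dt/dtau) = (-0.750000, -1.000000); Gamma_sss = 0.000000, Gamma_sst = 0.000000, Gamma_stt = 0.000000, Gamma_tss = 0.000000, Gamma_tst = 0.000000, Gamma_ttt = 0.000000; k4 = (-0.750000, -1.000000, 0.000000, 0.000000)
  Y <- Y + (h/6)(k1 + 2k2 + 2k3 + k4): s = 0.2000, t = -1.4000, ds/dtau = -0.7500, dt/dtau = -1.0000
step 3:
  k1: at (s, t) = (0.200000, -1.400000), (ds/dtau, dt/dtau) = (-0.750000, -1.000000); Gamma_sss = 0.000000, Gamma_sst = 0.000000, Gamma_stt = 0.000000, Gamma_tss = 0.000000, Gamma_tst = 0.000000, Gamma_ttt = 0.000000; k1 = (-0.750000, -1.000000, 0.000000, 0.000000)
  k2: at (s, t) = (0.125000, -1.500000), (ds/dtau, dt/dtau) = (-0.750000, -1.000000); Gamma_sss = 0.000000, Gamma_sst = 0.000000, Gamma_stt = 0.000000, Gamma_tss = 0.000000, Gamma_tst = 0.000000, Gamma_ttt = 0.000000; k2 = (-0.750000, -1.000000, 0.000000, 0.000000)
  k3: at (s, t) = (0.125000, -1.500000), (ds/dtau, dt/dtau) = (-0.750000, -1.000000); Gamma_sss = 0.000000, Gamma_sst = 0.000000, Gamma_stt = 0.000000, Gamma_tss = 0.000000, Gamma_tst = 0.000000, Gamma_ttt = 0.000000; k3 = (-0.750000, -1.000000, 0.000000, 0.000000)
  k4: at (s, t) = (0.050000, -1.600000), (ds/dtau, dt/dtau) = (-0.750000, -1.000000); Gamma_sss = 0.000000, Gamma_sst = 0.000000, Gamma_stt = 0.000000, Gamma_tss = 0.000000, Gamma_tst = 0.000000, Gamma_ttt = 0.000000; k4 = (-0.750000, -1.000000, 0.000000, 0.000000)
  Y <- Y + (h/6)(k1 + 2k2 + 2k3 + k4): s = 0.0500, t = -1.6000, ds/dtau = -0.7500, dt/dtau = -1.0000


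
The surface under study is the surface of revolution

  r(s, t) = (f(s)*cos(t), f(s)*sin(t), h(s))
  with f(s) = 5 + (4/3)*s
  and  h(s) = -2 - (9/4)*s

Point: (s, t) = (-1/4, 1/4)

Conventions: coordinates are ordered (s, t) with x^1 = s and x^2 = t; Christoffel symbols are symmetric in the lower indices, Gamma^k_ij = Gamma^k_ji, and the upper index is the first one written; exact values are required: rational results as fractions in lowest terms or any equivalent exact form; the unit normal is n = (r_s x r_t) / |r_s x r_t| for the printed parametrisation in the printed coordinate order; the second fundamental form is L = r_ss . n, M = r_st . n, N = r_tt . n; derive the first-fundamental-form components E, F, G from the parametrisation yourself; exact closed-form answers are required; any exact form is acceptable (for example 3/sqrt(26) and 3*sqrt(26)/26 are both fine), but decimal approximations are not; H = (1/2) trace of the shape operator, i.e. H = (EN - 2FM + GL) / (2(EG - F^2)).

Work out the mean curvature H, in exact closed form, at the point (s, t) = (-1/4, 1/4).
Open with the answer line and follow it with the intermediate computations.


Answer: H = -81*sqrt(985)/27580

f = 14/3, f' = 4/3, f'' = 0, h' = -9/4, h'' = 0
E = 985/144, F = 0, G = 196/9; answer radicand W^2 = 985/144
unnormalised second-form numerators: l = 0, m = 0, n = -21/2; L = l/sqrt(985/144), and similarly M = m/sqrt(W^2), N = n/sqrt(W^2)
H = (E*n - 2*F*m + G*l) / (2*(EG - F^2)*sqrt(W^2)); E*n - 2*F*m + G*l = -6895/96, EG - F^2 = 48265/324, so H = (-27/112)/sqrt(985/144)


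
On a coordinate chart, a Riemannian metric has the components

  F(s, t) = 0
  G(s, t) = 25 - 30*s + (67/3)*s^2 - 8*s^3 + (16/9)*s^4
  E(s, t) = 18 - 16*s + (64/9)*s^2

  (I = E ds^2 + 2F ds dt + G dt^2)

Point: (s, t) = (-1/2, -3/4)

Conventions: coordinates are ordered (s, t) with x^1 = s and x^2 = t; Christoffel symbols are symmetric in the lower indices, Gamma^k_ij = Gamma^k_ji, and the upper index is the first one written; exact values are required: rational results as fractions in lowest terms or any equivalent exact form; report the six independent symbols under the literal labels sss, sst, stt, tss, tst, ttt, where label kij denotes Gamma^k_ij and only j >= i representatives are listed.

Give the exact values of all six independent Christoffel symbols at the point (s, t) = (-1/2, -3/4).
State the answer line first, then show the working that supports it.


Answer: Gamma_sss = -52/125, Gamma_sst = 0, Gamma_stt = 533/500, Gamma_tss = 0, Gamma_tst = -26/41, Gamma_ttt = 0

E = 250/9, F = 0, G = 1681/36 at the point
E_s = -208/9, E_t = 0, F_s = 0, F_t = 0, G_s = -533/9, G_t = 0
EG - F^2 = 210125/162;  g^inv = (162/210125) * [[1681/36, 0], [0, 250/9]]
first-kind symbols [ij,l] = (1/2)(d_i g_jl + d_j g_il - d_l g_ij): [ss,s] = E_s/2 = -104/9, [ss,t] = F_s - E_t/2 = 0, [st,s] = E_t/2 = 0, [st,t] = G_s/2 = -533/18, [tt,s] = F_t - G_s/2 = 533/18, [tt,t] = G_t/2 = 0
Gamma^s_ij = (G*[ij,s] - F*[ij,t])/(EG - F^2), Gamma^t_ij = (E*[ij,t] - F*[ij,s])/(EG - F^2)


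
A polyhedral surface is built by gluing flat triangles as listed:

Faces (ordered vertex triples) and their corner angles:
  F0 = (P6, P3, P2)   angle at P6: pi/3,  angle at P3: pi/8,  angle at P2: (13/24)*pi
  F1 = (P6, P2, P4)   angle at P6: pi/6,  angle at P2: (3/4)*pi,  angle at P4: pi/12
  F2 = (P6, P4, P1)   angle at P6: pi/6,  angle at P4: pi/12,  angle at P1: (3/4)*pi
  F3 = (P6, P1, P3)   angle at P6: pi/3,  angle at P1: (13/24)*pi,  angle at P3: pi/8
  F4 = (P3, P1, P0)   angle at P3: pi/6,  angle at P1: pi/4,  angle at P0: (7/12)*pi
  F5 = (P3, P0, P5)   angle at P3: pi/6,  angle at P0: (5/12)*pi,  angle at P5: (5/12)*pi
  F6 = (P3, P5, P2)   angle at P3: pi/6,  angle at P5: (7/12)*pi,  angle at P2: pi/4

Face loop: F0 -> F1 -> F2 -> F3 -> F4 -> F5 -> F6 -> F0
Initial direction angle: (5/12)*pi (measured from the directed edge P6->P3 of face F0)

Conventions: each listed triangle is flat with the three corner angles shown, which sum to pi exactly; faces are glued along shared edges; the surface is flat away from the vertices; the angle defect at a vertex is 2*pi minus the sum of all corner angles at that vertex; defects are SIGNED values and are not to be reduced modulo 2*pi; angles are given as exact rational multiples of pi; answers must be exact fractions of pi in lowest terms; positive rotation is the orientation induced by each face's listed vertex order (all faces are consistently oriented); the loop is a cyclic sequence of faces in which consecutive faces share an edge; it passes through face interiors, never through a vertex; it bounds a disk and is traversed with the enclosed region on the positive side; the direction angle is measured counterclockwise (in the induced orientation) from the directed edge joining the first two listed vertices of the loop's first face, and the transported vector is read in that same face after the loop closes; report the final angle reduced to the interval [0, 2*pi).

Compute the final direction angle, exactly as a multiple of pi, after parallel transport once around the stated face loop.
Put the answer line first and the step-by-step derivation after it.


Answer: final direction angle = (2/3)*pi

enclosed vertex P3: corner angles sum to (3/4)*pi, defect = 2*pi - (3/4)*pi = (5/4)*pi
enclosed vertex P6: corner angles sum to pi, defect = 2*pi - pi = pi
holonomy = initial angle + sum of enclosed defects (mod 2*pi), positive in the induced orientation
final angle = (5/12)*pi + (9/4)*pi = (2/3)*pi (mod 2*pi)


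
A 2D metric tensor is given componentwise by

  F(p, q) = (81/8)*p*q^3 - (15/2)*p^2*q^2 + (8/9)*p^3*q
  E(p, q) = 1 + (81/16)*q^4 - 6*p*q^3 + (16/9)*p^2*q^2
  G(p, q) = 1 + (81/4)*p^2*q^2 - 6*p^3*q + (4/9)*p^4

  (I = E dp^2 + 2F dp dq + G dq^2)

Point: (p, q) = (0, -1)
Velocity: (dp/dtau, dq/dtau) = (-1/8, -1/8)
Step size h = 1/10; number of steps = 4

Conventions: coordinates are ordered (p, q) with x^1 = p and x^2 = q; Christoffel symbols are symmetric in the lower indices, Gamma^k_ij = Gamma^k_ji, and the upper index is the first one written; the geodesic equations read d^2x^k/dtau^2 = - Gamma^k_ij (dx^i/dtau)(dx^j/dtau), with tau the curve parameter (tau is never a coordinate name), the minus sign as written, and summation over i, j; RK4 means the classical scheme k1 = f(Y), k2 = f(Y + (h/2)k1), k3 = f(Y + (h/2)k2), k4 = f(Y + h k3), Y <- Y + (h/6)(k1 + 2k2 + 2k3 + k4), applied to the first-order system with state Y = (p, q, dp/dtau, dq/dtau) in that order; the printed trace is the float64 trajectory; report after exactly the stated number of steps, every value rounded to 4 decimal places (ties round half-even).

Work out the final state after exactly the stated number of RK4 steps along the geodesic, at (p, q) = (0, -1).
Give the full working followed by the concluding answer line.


f(Y) = (dp/dtau, dq/dtau, -Gamma^p_ij Y'^i Y'^j, -Gamma^q_ij Y'^i Y'^j) with the Gammas evaluated at the stage position; h = 0.100000; intermediate values shown to 6 dp
step 0: p = 0.0000, q = -1.0000, dp/dtau = -0.1250, dq/dtau = -0.1250
step 1:
  k1: at (p, q) = (0.000000, -1.000000), (dp/dtau, dq/dtau) = (-0.125000, -0.125000); Gamma_ppp = 0.494845, Gamma_ppq = -1.670103, Gamma_pqq = 0.000000, Gamma_qpp = 0.000000, Gamma_qpq = 0.000000, Gamma_qqq = 0.000000; k1 = (-0.125000, -0.125000, 0.044459, 0.000000)
  k2: at (p, q) = (-0.006250, -1.006250), (dp/dtau, dq/dtau) = (-0.122777, -0.125000); Gamma_ppp = 0.494944, Gamma_ppq = -1.667363, Gamma_pqq = -0.010375, Gamma_qpp = 0.006165, Gamma_qpq = -0.020770, Gamma_qqq = -0.000129; k2 = (-0.122777, -0.125000, 0.043880, 0.000547)
  k3: at (p, q) = (-0.006139, -1.006250), (dp/dtau, dq/dtau) = (-0.122806, -0.124973); Gamma_ppp = 0.494925, Gamma_ppq = -1.667352, Gamma_pqq = -0.010190, Gamma_qpp = 0.006055, Gamma_qpq = -0.020399, Gamma_qqq = -0.000125; k3 = (-0.122806, -0.124973, 0.043874, 0.000537)
  k4: at (p, q) = (-0.012281, -1.012497), (dp/dtau, dq/dtau) = (-0.120613, -0.124946); Gamma_ppp = 0.494857, Gamma_ppq = -1.664141, Gamma_pqq = -0.020257, Gamma_qpp = 0.012069, Gamma_qpq = -0.040588, Gamma_qqq = -0.000494; k4 = (-0.120613, -0.124946, 0.043275, 0.001055)
  Y <- Y + (h/6)(k1 + 2k2 + 2k3 + k4): p = -0.0123, q = -1.0125, dp/dtau = -0.1206, dq/dtau = -0.1249
step 2:
  k1: at (p, q) = (-0.012280, -1.012498), (dp/dtau, dq/dtau) = (-0.120613, -0.124946); Gamma_ppp = 0.494857, Gamma_ppq = -1.664141, Gamma_pqq = -0.020256, Gamma_qpp = 0.012068, Gamma_qpq = -0.040585, Gamma_qqq = -0.000494; k1 = (-0.120613, -0.124946, 0.043275, 0.001055)
  k2: at (p, q) = (-0.018310, -1.018746), (dp/dtau, dq/dtau) = (-0.118449, -0.124894); Gamma_ppp = 0.494628, Gamma_ppq = -1.660481, Gamma_pqq = -0.030004, Gamma_qpp = 0.017924, Gamma_qpq = -0.060171, Gamma_qqq = -0.001087; k2 = (-0.118449, -0.124894, 0.042657, 0.001546)
  k3: at (p, q) = (-0.018202, -1.018743), (dp/dtau, dq/dtau) = (-0.118480, -0.124869); Gamma_ppp = 0.494614, Gamma_ppq = -1.660485, Gamma_pqq = -0.029826, Gamma_qpp = 0.017817, Gamma_qpq = -0.059813, Gamma_qqq = -0.001074; k3 = (-0.118480, -0.124869, 0.042654, 0.001536)
  k4: at (p, q) = (-0.024128, -1.024985), (dp/dtau, dq/dtau) = (-0.116347, -0.124793); Gamma_ppp = 0.494237, Gamma_ppq = -1.656415, Gamma_pqq = -0.039265, Gamma_qpp = 0.023515, Gamma_qpq = -0.078810, Gamma_qqq = -0.001868; k4 = (-0.116347, -0.124793, 0.042021, 0.001999)
  Y <- Y + (h/6)(k1 + 2k2 + 2k3 + k4): p = -0.0241, q = -1.0250, dp/dtau = -0.1163, dq/dtau = -0.1248
step 3:
  k1: at (p, q) = (-0.024127, -1.024986), (dp/dtau, dq/dtau) = (-0.116347, -0.124793); Gamma_ppp = 0.494237, Gamma_ppq = -1.656415, Gamma_pqq = -0.039263, Gamma_qpp = 0.023514, Gamma_qpq = -0.078806, Gamma_qqq = -0.001868; k1 = (-0.116347, -0.124793, 0.042021, 0.001999)
  k2: at (p, q) = (-0.029944, -1.031226), (dp/dtau, dq/dtau) = (-0.114246, -0.124693); Gamma_ppp = 0.493717, Gamma_ppq = -1.651958, Gamma_pqq = -0.048385, Gamma_qpp = 0.029049, Gamma_qpq = -0.097196, Gamma_qqq = -0.002847; k2 = (-0.114246, -0.124693, 0.041375, 0.002434)
  k3: at (p, q) = (-0.029839, -1.031221), (dp/dtau, dq/dtau) = (-0.114279, -0.124671); Gamma_ppp = 0.493707, Gamma_ppq = -1.651975, Gamma_pqq = -0.048214, Gamma_qpp = 0.028945, Gamma_qpq = -0.096852, Gamma_qqq = -0.002827; k3 = (-0.114279, -0.124671, 0.041374, 0.002426)
  k4: at (p, q) = (-0.035554, -1.037453), (dp/dtau, dq/dtau) = (-0.112210, -0.124550); Gamma_ppp = 0.493056, Gamma_ppq = -1.647168, Gamma_pqq = -0.057029, Gamma_qpp = 0.034320, Gamma_qpq = -0.114655, Gamma_qqq = -0.003970; k4 = (-0.112210, -0.124550, 0.040717, 0.002834)
  Y <- Y + (h/6)(k1 + 2k2 + 2k3 + k4): p = -0.0356, q = -1.0375, dp/dtau = -0.1122, dq/dtau = -0.1246
step 4:
  k1: at (p, q) = (-0.035553, -1.037454), (dp/dtau, dq/dtau) = (-0.112210, -0.124550); Gamma_ppp = 0.493056, Gamma_ppq = -1.647167, Gamma_pqq = -0.057027, Gamma_qpp = 0.034319, Gamma_qpq = -0.114652, Gamma_qqq = -0.003969; k1 = (-0.112210, -0.124550, 0.040717, 0.002834)
  k2: at (p, q) = (-0.041164, -1.043681), (dp/dtau, dq/dtau) = (-0.110174, -0.124408); Gamma_ppp = 0.492280, Gamma_ppq = -1.642030, Gamma_pqq = -0.065529, Gamma_qpp = 0.039529, Gamma_qpq = -0.131852, Gamma_qqq = -0.005262; k2 = (-0.110174, -0.124408, 0.040052, 0.003216)
  k3: at (p, q) = (-0.041062, -1.043674), (dp/dtau, dq/dtau) = (-0.110207, -0.124389); Gamma_ppp = 0.492275, Gamma_ppq = -1.642059, Gamma_pqq = -0.065367, Gamma_qpp = 0.039429, Gamma_qpq = -0.131523, Gamma_qqq = -0.005236; k3 = (-0.110207, -0.124389, 0.040053, 0.003208)
  k4: at (p, q) = (-0.046574, -1.049893), (dp/dtau, dq/dtau) = (-0.108205, -0.124229); Gamma_ppp = 0.491385, Gamma_ppq = -1.636625, Gamma_pqq = -0.073569, Gamma_qpp = 0.044479, Gamma_qpq = -0.148144, Gamma_qqq = -0.006659; k4 = (-0.108205, -0.124229, 0.039382, 0.003565)
  Y <- Y + (h/6)(k1 + 2k2 + 2k3 + k4): p = -0.0466, q = -1.0499, dp/dtau = -0.1082, dq/dtau = -0.1242

Answer: p = -0.0466, q = -1.0499, dp/dtau = -0.1082, dq/dtau = -0.1242


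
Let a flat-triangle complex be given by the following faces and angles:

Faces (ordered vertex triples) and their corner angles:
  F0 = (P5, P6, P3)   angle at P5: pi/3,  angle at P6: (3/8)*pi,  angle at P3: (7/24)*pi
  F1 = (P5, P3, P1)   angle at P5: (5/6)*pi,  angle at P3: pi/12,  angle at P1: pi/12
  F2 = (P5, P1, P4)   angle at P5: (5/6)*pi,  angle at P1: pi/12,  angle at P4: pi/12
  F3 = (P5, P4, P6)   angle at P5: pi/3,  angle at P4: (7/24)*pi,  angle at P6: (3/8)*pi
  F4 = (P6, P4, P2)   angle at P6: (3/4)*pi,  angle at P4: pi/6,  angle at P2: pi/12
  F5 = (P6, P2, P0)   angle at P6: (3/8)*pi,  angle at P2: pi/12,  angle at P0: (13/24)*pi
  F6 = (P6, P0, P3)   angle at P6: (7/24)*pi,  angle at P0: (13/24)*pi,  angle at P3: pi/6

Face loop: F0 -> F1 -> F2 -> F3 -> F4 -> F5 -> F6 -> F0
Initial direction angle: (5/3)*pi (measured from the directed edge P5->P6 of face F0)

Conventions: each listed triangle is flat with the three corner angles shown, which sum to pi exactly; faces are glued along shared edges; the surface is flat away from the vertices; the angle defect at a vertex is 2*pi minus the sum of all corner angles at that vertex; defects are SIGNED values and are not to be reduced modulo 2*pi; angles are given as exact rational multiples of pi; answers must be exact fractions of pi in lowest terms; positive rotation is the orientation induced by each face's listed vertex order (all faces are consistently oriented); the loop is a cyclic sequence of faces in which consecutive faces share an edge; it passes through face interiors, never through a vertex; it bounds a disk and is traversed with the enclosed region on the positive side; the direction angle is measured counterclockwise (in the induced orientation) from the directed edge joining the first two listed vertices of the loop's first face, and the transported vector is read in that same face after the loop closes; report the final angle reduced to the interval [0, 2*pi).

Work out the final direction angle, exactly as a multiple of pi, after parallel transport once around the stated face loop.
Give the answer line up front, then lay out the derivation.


Answer: final direction angle = (7/6)*pi

enclosed vertex P5: corner angles sum to (7/3)*pi, defect = 2*pi - (7/3)*pi = -pi/3
enclosed vertex P6: corner angles sum to (13/6)*pi, defect = 2*pi - (13/6)*pi = -pi/6
by Gauss-Bonnet the loop rotates the vector by the enclosed defect sum (positive orientation, mod 2*pi)
final angle = (5/3)*pi - pi/2 = (7/6)*pi (mod 2*pi)


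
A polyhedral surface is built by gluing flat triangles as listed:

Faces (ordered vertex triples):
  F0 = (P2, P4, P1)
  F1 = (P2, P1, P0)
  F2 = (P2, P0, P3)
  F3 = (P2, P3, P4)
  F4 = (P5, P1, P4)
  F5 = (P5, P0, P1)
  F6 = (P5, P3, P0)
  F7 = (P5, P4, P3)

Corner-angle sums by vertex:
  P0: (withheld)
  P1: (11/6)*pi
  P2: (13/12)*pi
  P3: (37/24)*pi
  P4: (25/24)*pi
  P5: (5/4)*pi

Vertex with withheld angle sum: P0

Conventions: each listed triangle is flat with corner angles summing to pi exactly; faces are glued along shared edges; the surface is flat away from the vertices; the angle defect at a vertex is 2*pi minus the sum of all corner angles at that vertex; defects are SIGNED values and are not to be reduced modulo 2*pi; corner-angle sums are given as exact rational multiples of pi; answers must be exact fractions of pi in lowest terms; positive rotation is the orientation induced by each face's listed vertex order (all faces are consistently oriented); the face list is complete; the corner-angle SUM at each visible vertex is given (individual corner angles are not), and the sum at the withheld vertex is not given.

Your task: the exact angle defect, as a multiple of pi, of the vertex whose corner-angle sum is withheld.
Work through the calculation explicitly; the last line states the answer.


V = 6, E = 12, F = 8; chi = V - E + F = 2
Gauss-Bonnet: total defect = 2*pi*chi = 4*pi; visible defects sum to (13/4)*pi

Answer: defect(P0) = (3/4)*pi


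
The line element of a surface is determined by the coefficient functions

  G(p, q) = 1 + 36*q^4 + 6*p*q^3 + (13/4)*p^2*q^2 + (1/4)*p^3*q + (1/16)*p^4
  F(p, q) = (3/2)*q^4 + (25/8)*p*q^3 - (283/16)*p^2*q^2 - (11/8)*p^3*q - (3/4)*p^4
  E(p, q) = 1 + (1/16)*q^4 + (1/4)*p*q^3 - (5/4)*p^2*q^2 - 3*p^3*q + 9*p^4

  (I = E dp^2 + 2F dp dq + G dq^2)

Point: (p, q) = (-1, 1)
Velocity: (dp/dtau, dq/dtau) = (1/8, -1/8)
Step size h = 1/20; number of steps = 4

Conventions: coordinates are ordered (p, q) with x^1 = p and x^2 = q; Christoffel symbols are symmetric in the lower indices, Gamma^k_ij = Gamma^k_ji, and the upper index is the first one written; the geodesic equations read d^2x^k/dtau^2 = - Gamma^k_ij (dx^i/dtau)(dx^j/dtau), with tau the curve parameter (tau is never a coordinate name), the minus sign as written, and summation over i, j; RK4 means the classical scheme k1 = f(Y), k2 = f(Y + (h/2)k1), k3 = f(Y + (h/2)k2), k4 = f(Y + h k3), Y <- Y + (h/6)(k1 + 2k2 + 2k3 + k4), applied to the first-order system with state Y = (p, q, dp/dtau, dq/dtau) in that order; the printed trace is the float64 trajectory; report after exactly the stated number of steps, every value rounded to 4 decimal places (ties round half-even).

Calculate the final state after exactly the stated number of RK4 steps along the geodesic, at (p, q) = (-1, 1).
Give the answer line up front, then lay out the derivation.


Answer: p = -0.9746, q = 0.9742, dp/dtau = 0.1294, dq/dtau = -0.1327

f(Y) = (dp/dtau, dq/dtau, -Gamma^p_ij Y'^i Y'^j, -Gamma^q_ij Y'^i Y'^j) with the Gammas evaluated at the stage position; h = 0.050000; intermediate values shown to 6 dp
step 0: p = -1.0000, q = 1.0000, dp/dtau = 0.1250, dq/dtau = -0.1250
step 1:
  k1: at (p, q) = (-1.000000, 1.000000), (dp/dtau, dq/dtau) = (0.125000, -0.125000); Gamma_ppp = -0.473389, Gamma_ppq = 0.000000, Gamma_pqq = -0.837535, Gamma_qpp = 0.837535, Gamma_qpq = 0.000000, Gamma_qqq = 1.481793; k1 = (0.125000, -0.125000, 0.020483, -0.036239)
  k2: at (p, q) = (-0.996875, 0.996875), (dp/dtau, dq/dtau) = (0.125512, -0.125906); Gamma_ppp = -0.474739, Gamma_ppq = 0.000000, Gamma_pqq = -0.839923, Gamma_qpp = 0.839923, Gamma_qpq = 0.000000, Gamma_qqq = 1.486018; k2 = (0.125512, -0.125906, 0.020793, -0.036788)
  k3: at (p, q) = (-0.996862, 0.996852), (dp/dtau, dq/dtau) = (0.125520, -0.125920); Gamma_ppp = -0.474758, Gamma_ppq = 0.000000, Gamma_pqq = -0.839949, Gamma_qpp = 0.839941, Gamma_qpq = -0.000001, Gamma_qqq = 1.486034; k3 = (0.125520, -0.125920, 0.020798, -0.036796)
  k4: at (p, q) = (-0.993724, 0.993704), (dp/dtau, dq/dtau) = (0.126040, -0.126840); Gamma_ppp = -0.476135, Gamma_ppq = 0.000001, Gamma_pqq = -0.842376, Gamma_qpp = 0.842358, Gamma_qpq = -0.000001, Gamma_qqq = 1.490297; k4 = (0.126040, -0.126840, 0.021116, -0.037358)
  Y <- Y + (h/6)(k1 + 2k2 + 2k3 + k4): p = -0.9937, q = 0.9937, dp/dtau = 0.1260, dq/dtau = -0.1268
step 2:
  k1: at (p, q) = (-0.993724, 0.993704), (dp/dtau, dq/dtau) = (0.126040, -0.126840); Gamma_ppp = -0.476134, Gamma_ppq = 0.000001, Gamma_pqq = -0.842375, Gamma_qpp = 0.842358, Gamma_qpq = -0.000001, Gamma_qqq = 1.490297; k1 = (0.126040, -0.126840, 0.021116, -0.037358)
  k2: at (p, q) = (-0.990573, 0.990533), (dp/dtau, dq/dtau) = (0.126568, -0.127774); Gamma_ppp = -0.477537, Gamma_ppq = 0.000001, Gamma_pqq = -0.844840, Gamma_qpp = 0.844805, Gamma_qpq = -0.000003, Gamma_qqq = 1.494596; k2 = (0.126568, -0.127774, 0.021443, -0.037934)
  k3: at (p, q) = (-0.990560, 0.990510), (dp/dtau, dq/dtau) = (0.126576, -0.127788); Gamma_ppp = -0.477557, Gamma_ppq = 0.000002, Gamma_pqq = -0.844867, Gamma_qpp = 0.844822, Gamma_qpq = -0.000003, Gamma_qqq = 1.494613; k3 = (0.126576, -0.127788, 0.021448, -0.037942)
  k4: at (p, q) = (-0.987395, 0.987315), (dp/dtau, dq/dtau) = (0.127112, -0.128737); Gamma_ppp = -0.478986, Gamma_ppq = 0.000003, Gamma_pqq = -0.847371, Gamma_qpp = 0.847299, Gamma_qpq = -0.000005, Gamma_qqq = 1.498950; k4 = (0.127112, -0.128737, 0.021783, -0.038533)
  Y <- Y + (h/6)(k1 + 2k2 + 2k3 + k4): p = -0.9874, q = 0.9873, dp/dtau = 0.1271, dq/dtau = -0.1287
step 3:
  k1: at (p, q) = (-0.987395, 0.987315), (dp/dtau, dq/dtau) = (0.127112, -0.128737); Gamma_ppp = -0.478986, Gamma_ppq = 0.000003, Gamma_pqq = -0.847371, Gamma_qpp = 0.847299, Gamma_qpq = -0.000005, Gamma_qqq = 1.498950; k1 = (0.127112, -0.128737, 0.021783, -0.038533)
  k2: at (p, q) = (-0.984218, 0.984097), (dp/dtau, dq/dtau) = (0.127657, -0.129700); Gamma_ppp = -0.480443, Gamma_ppq = 0.000005, Gamma_pqq = -0.849914, Gamma_qpp = 0.849806, Gamma_qpq = -0.000008, Gamma_qqq = 1.503325; k2 = (0.127657, -0.129700, 0.022127, -0.039138)
  k3: at (p, q) = (-0.984204, 0.984073), (dp/dtau, dq/dtau) = (0.127665, -0.129715); Gamma_ppp = -0.480464, Gamma_ppq = 0.000005, Gamma_pqq = -0.849942, Gamma_qpp = 0.849825, Gamma_qpq = -0.000009, Gamma_qqq = 1.503342; k3 = (0.127665, -0.129715, 0.022132, -0.039146)
  k4: at (p, q) = (-0.981012, 0.980829), (dp/dtau, dq/dtau) = (0.128219, -0.130694); Gamma_ppp = -0.481950, Gamma_ppq = 0.000007, Gamma_pqq = -0.852528, Gamma_qpp = 0.852364, Gamma_qpq = -0.000012, Gamma_qqq = 1.507756; k4 = (0.128219, -0.130694, 0.022486, -0.039767)
  Y <- Y + (h/6)(k1 + 2k2 + 2k3 + k4): p = -0.9810, q = 0.9808, dp/dtau = 0.1282, dq/dtau = -0.1307
step 4:
  k1: at (p, q) = (-0.981012, 0.980830), (dp/dtau, dq/dtau) = (0.128219, -0.130694); Gamma_ppp = -0.481950, Gamma_ppq = 0.000007, Gamma_pqq = -0.852528, Gamma_qpp = 0.852364, Gamma_qpq = -0.000012, Gamma_qqq = 1.507756; k1 = (0.128219, -0.130694, 0.022485, -0.039767)
  k2: at (p, q) = (-0.977807, 0.977562), (dp/dtau, dq/dtau) = (0.128781, -0.131688); Gamma_ppp = -0.483465, Gamma_ppq = 0.000009, Gamma_pqq = -0.855155, Gamma_qpp = 0.854934, Gamma_qpq = -0.000016, Gamma_qqq = 1.512209; k2 = (0.128781, -0.131688, 0.022848, -0.040404)
  k3: at (p, q) = (-0.977793, 0.977537), (dp/dtau, dq/dtau) = (0.128790, -0.131704); Gamma_ppp = -0.483487, Gamma_ppq = 0.000010, Gamma_pqq = -0.855184, Gamma_qpp = 0.854953, Gamma_qpq = -0.000017, Gamma_qqq = 1.512227; k3 = (0.128790, -0.131704, 0.022854, -0.040413)
  k4: at (p, q) = (-0.974573, 0.974244), (dp/dtau, dq/dtau) = (0.129361, -0.132715); Gamma_ppp = -0.485033, Gamma_ppq = 0.000013, Gamma_pqq = -0.857855, Gamma_qpp = 0.857556, Gamma_qpq = -0.000022, Gamma_qqq = 1.516720; k4 = (0.129361, -0.132715, 0.023227, -0.041066)
  Y <- Y + (h/6)(k1 + 2k2 + 2k3 + k4): p = -0.9746, q = 0.9742, dp/dtau = 0.1294, dq/dtau = -0.1327
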